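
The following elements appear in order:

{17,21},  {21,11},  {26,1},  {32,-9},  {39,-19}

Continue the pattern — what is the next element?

{47,-29}

First entry: 17, 21, 26, 32, 39 → 47 (differences are 4, 5, 6, … (increasing by 1 each time)).
Second entry — −10 each step: 21, 11, 1, -9, -19 → -29.
Combining the parts gives {47,-29}.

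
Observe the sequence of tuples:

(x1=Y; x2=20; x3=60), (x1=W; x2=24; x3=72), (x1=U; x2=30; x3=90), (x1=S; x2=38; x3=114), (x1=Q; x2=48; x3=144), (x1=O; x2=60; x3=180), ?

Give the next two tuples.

(x1=M; x2=74; x3=222), (x1=K; x2=90; x3=270)

X1 — letters move back 2 places in the alphabet: Y, W, U, S, Q, O → M → K.
For the x2, differences are 4, 6, 8, … (increasing by 2 each time): 20, 24, 30, 38, 48, 60 → 74 → 90.
For the x3, always 3 × the x2: 60, 72, 90, 114, 144, 180 → 222 → 270.
So the next two tuples are (x1=M; x2=74; x3=222) and (x1=K; x2=90; x3=270).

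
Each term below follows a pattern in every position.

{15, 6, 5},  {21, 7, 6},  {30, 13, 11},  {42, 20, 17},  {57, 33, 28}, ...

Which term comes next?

{75, 53, 45}

First value: differences are 6, 9, 12, … (increasing by 3 each time); 15, 21, 30, 42, 57 → 75.
Second value: each term is the sum of the two before it, so 6, 7, 13, 20, 33 → 53.
Third value: 5, 6, 11, 17, 28 → 45 (each term is the sum of the two before it).
Putting it together: {75, 53, 45}.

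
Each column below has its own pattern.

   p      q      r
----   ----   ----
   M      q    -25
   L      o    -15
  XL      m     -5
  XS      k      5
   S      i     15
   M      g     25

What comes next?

Column p: repeats M → L → XL → XS → S, so M, L, XL, XS, S, M → L.
Column q: letters move back 2 places in the alphabet; q, o, m, k, i, g → e.
Column r: -25, -15, -5, 5, 15, 25 → 35 (+10 each step).
Putting it together: L  e  35.

L  e  35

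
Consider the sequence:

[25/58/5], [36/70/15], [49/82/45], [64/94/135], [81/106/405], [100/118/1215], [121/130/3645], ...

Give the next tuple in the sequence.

[144/142/10935]

First slot goes 25, 36, 49, 64, 81, 100, 121 → 144 (perfect squares: 5², 6², 7², …).
Second slot: +12 each step, so 58, 70, 82, 94, 106, 118, 130 → 142.
Third slot: ×3 each step, so 5, 15, 45, 135, 405, 1215, 3645 → 10935.
So the next tuple is [144/142/10935].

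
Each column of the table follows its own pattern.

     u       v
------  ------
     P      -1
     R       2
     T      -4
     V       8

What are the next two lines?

X  -16; Z  32

Column u goes P, R, T, V → X → Z (letters move forward 2 places in the alphabet).
Column v: ×(-2) each step; -1, 2, -4, 8 → -16 → 32.
Putting the parts together: X  -16 and then Z  32.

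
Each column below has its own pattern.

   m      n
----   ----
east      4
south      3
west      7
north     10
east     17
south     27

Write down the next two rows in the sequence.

west  44; north  71

Column m: repeats east → south → west → north; east, south, west, north, east, south → west → north.
Column n: 4, 3, 7, 10, 17, 27 → 44 → 71 (each term is the sum of the two before it).
Putting the parts together: west  44 and then north  71.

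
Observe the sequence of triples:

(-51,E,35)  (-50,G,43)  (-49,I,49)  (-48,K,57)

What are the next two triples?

(-47,M,63), (-46,O,71)

First part goes -51, -50, -49, -48 → -47 → -46 (+1 each step).
For the letter, letters move forward 2 places in the alphabet: E, G, I, K → M → O.
Third part goes 35, 43, 49, 57 → 63 → 71 (alternating steps +8, +6, +8, +6, …).
So the next two triples are (-47,M,63) and (-46,O,71).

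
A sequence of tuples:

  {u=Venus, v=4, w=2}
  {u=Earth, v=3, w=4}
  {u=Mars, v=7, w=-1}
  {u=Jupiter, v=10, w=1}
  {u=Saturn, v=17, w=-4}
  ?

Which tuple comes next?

U goes Venus, Earth, Mars, Jupiter, Saturn → Uranus (runs through the planets Mercury→Neptune).
V goes 4, 3, 7, 10, 17 → 27 (each term is the sum of the two before it).
W: alternating steps +2, −5, +2, −5, …, so 2, 4, -1, 1, -4 → -2.
Combining the parts gives {u=Uranus, v=27, w=-2}.

{u=Uranus, v=27, w=-2}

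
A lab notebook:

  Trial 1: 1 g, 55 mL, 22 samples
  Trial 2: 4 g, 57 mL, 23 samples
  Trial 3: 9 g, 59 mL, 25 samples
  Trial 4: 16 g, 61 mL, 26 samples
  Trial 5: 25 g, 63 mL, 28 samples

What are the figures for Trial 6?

G: perfect squares: 1², 2², 3², …, so 1, 4, 9, 16, 25 → 36.
ML: 55, 57, 59, 61, 63 → 65 (+2 each step).
For the samples, alternating steps +1, +2, +1, +2, …: 22, 23, 25, 26, 28 → 29.
So the next row is 36 g, 65 mL, 29 samples.

36 g, 65 mL, 29 samples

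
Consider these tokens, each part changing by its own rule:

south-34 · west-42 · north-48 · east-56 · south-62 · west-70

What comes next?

north-76

Direction — repeats south → west → north → east: south, west, north, east, south, west → north.
Second component goes 34, 42, 48, 56, 62, 70 → 76 (alternating steps +8, +6, +8, +6, …).
Putting it together: north-76.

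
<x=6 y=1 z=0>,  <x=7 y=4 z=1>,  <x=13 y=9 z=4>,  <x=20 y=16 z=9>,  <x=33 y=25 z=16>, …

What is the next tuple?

<x=53 y=36 z=25>

X: each term is the sum of the two before it, so 6, 7, 13, 20, 33 → 53.
Y — perfect squares: 1², 2², 3², …: 1, 4, 9, 16, 25 → 36.
For the z, always the previous value of the y: 0, 1, 4, 9, 16 → 25.
Putting it together: <x=53 y=36 z=25>.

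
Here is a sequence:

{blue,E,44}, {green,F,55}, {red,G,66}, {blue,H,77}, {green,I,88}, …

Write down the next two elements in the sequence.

{red,J,99}, {blue,K,110}

Colour: blue, green, red, blue, green → red → blue (repeats blue → green → red).
Letter: letters move forward 1 place in the alphabet; E, F, G, H, I → J → K.
Third entry goes 44, 55, 66, 77, 88 → 99 → 110 (+11 each step).
Putting the parts together: {red,J,99} and then {blue,K,110}.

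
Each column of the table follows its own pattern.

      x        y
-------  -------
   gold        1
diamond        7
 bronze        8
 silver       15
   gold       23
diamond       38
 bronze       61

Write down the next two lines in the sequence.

silver  99; gold  160

Column x: gold, diamond, bronze, silver, gold, diamond, bronze → silver → gold (repeats gold → diamond → bronze → silver).
Column y — each term is the sum of the two before it: 1, 7, 8, 15, 23, 38, 61 → 99 → 160.
So the next two lines are silver  99 and gold  160.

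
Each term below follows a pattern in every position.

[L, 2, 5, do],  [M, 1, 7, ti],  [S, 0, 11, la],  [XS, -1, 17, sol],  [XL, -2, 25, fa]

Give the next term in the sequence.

[L, -3, 35, mi]

Size: runs backward through clothing sizes XS→XL; L, M, S, XS, XL → L.
For the second entry, −1 each step: 2, 1, 0, -1, -2 → -3.
Third entry goes 5, 7, 11, 17, 25 → 35 (differences are 2, 4, 6, … (increasing by 2 each time)).
Note — runs backward through the solfège scale do→ti: do, ti, la, sol, fa → mi.
Putting it together: [L, -3, 35, mi].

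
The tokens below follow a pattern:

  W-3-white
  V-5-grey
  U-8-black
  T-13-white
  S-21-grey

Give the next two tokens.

Letter — letters move back 1 place in the alphabet: W, V, U, T, S → R → Q.
Second component: each term is the sum of the two before it, so 3, 5, 8, 13, 21 → 34 → 55.
Shade: repeats white → grey → black; white, grey, black, white, grey → black → white.
Putting the parts together: R-34-black and then Q-55-white.

R-34-black, Q-55-white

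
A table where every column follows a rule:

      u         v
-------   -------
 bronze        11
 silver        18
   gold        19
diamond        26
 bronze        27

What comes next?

silver  34

Column u: repeats bronze → silver → gold → diamond; bronze, silver, gold, diamond, bronze → silver.
Column v — alternating steps +7, +1, +7, +1, …: 11, 18, 19, 26, 27 → 34.
Combining the parts gives silver  34.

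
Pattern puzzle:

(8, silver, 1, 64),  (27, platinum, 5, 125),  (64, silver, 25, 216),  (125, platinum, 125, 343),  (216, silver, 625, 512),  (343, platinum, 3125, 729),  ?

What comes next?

(512, silver, 15625, 1000)

First value — perfect cubes: 2³, 3³, 4³, …: 8, 27, 64, 125, 216, 343 → 512.
For the metal, alternates silver ↔ platinum: silver, platinum, silver, platinum, silver, platinum → silver.
Third value: 1, 5, 25, 125, 625, 3125 → 15625 (×5 each step).
Fourth value: perfect cubes: 4³, 5³, 6³, …, so 64, 125, 216, 343, 512, 729 → 1000.
So the next tuple is (512, silver, 15625, 1000).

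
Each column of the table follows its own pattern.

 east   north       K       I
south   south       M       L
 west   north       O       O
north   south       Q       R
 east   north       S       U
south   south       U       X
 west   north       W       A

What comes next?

north  south  Y  D

First direction — repeats east → south → west → north: east, south, west, north, east, south, west → north.
Second direction goes north, south, north, south, north, south, north → south (alternates north ↔ south).
First letter: letters move forward 2 places in the alphabet; K, M, O, Q, S, U, W → Y.
Second letter: letters move forward 3 places in the alphabet, wrapping Z→A; I, L, O, R, U, X, A → D.
So the next line is north  south  Y  D.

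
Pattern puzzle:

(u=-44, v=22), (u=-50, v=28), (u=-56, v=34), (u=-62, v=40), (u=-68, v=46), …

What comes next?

(u=-74, v=52)

U goes -44, -50, -56, -62, -68 → -74 (−6 each step).
V — together with the u always sums to -22: 22, 28, 34, 40, 46 → 52.
Putting it together: (u=-74, v=52).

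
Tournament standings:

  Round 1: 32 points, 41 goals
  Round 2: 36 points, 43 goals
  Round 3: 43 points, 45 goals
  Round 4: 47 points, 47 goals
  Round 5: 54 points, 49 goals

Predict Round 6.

58 points, 51 goals

Points — alternating steps +4, +7, +4, +7, …: 32, 36, 43, 47, 54 → 58.
Goals: 41, 43, 45, 47, 49 → 51 (+2 each step).
Combining the parts gives 58 points, 51 goals.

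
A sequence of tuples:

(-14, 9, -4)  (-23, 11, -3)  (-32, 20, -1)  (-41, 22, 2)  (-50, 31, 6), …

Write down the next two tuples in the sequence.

(-59, 33, 11), (-68, 42, 17)

First entry: -14, -23, -32, -41, -50 → -59 → -68 (−9 each step).
For the second entry, alternating steps +2, +9, +2, +9, …: 9, 11, 20, 22, 31 → 33 → 42.
Third entry: differences are 1, 2, 3, … (increasing by 1 each time); -4, -3, -1, 2, 6 → 11 → 17.
So the next two tuples are (-59, 33, 11) and (-68, 42, 17).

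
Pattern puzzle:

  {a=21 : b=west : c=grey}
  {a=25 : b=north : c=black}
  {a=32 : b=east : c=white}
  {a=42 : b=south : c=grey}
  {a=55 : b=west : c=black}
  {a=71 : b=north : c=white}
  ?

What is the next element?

A: 21, 25, 32, 42, 55, 71 → 90 (differences are 4, 7, 10, … (increasing by 3 each time)).
B: repeats west → north → east → south, so west, north, east, south, west, north → east.
For the c, repeats grey → black → white: grey, black, white, grey, black, white → grey.
So the next element is {a=90 : b=east : c=grey}.

{a=90 : b=east : c=grey}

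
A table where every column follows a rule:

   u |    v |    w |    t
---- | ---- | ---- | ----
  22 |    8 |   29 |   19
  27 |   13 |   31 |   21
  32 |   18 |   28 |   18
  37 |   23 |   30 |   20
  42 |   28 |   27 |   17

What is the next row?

47  33  29  19

Column u: 22, 27, 32, 37, 42 → 47 (+5 each step).
Column v — +5 each step: 8, 13, 18, 23, 28 → 33.
Column w: alternating steps +2, −3, +2, −3, …, so 29, 31, 28, 30, 27 → 29.
Column t: always 10 less than the column w, so 19, 21, 18, 20, 17 → 19.
Putting it together: 47  33  29  19.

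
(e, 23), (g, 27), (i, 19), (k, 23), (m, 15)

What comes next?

Letter: letters move forward 2 places in the alphabet, so e, g, i, k, m → o.
Second coordinate — alternating steps +4, −8, +4, −8, …: 23, 27, 19, 23, 15 → 19.
So the next tuple is (o, 19).

(o, 19)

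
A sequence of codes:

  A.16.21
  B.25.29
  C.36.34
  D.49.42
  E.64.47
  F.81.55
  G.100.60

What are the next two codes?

H.121.68 then I.144.73

Letter: letters move forward 1 place in the alphabet, so A, B, C, D, E, F, G → H → I.
Second component — perfect squares: 4², 5², 6², …: 16, 25, 36, 49, 64, 81, 100 → 121 → 144.
Third component — alternating steps +8, +5, +8, +5, …: 21, 29, 34, 42, 47, 55, 60 → 68 → 73.
So the next two codes are H.121.68 and I.144.73.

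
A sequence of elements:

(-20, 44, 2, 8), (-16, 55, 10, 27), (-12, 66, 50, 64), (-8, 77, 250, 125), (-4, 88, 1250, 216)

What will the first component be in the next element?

First component goes -20, -16, -12, -8, -4 → 0 (+4 each step).

0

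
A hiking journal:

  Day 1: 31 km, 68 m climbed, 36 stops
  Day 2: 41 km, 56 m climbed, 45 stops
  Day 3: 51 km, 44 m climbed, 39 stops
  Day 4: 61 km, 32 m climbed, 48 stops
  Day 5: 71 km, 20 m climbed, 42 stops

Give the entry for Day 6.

81 km, 8 m climbed, 51 stops

For the km, +10 each step: 31, 41, 51, 61, 71 → 81.
M climbed: 68, 56, 44, 32, 20 → 8 (−12 each step).
Stops: alternating steps +9, −6, +9, −6, …, so 36, 45, 39, 48, 42 → 51.
Putting it together: 81 km, 8 m climbed, 51 stops.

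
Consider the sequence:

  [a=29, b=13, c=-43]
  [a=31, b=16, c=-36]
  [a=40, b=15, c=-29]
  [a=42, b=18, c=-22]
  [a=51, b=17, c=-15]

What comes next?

A: alternating steps +2, +9, +2, +9, …, so 29, 31, 40, 42, 51 → 53.
B — alternating steps +3, −1, +3, −1, …: 13, 16, 15, 18, 17 → 20.
C: +7 each step, so -43, -36, -29, -22, -15 → -8.
Putting it together: [a=53, b=20, c=-8].

[a=53, b=20, c=-8]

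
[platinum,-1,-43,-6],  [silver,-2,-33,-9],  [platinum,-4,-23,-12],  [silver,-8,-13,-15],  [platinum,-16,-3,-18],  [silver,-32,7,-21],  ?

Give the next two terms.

Metal: alternates platinum ↔ silver, so platinum, silver, platinum, silver, platinum, silver → platinum → silver.
Second coordinate — ×2 each step: -1, -2, -4, -8, -16, -32 → -64 → -128.
Third coordinate: -43, -33, -23, -13, -3, 7 → 17 → 27 (+10 each step).
Fourth coordinate: -6, -9, -12, -15, -18, -21 → -24 → -27 (−3 each step).
So the next two terms are [platinum,-64,17,-24] and [silver,-128,27,-27].

[platinum,-64,17,-24], [silver,-128,27,-27]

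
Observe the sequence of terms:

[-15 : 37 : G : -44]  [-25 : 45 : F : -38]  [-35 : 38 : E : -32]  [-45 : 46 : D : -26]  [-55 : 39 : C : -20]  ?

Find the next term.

[-65 : 47 : B : -14]

First part: −10 each step; -15, -25, -35, -45, -55 → -65.
Second part: alternating steps +8, −7, +8, −7, …, so 37, 45, 38, 46, 39 → 47.
Letter: letters move back 1 place in the alphabet, so G, F, E, D, C → B.
Fourth part: -44, -38, -32, -26, -20 → -14 (+6 each step).
Combining the parts gives [-65 : 47 : B : -14].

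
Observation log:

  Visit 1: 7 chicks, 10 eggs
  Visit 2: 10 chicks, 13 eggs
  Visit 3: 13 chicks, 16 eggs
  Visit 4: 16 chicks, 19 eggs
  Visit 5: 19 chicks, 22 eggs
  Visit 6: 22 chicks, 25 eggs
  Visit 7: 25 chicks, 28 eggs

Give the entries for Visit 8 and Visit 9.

Chicks goes 7, 10, 13, 16, 19, 22, 25 → 28 → 31 (+3 each step).
Eggs — always 3 more than the chicks: 10, 13, 16, 19, 22, 25, 28 → 31 → 34.
Putting the parts together: 28 chicks, 31 eggs and then 31 chicks, 34 eggs.

28 chicks, 31 eggs; 31 chicks, 34 eggs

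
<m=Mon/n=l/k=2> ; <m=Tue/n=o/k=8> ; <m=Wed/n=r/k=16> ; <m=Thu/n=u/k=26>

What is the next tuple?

<m=Fri/n=x/k=38>

M: runs through the weekdays Mon→Sun; Mon, Tue, Wed, Thu → Fri.
N goes l, o, r, u → x (letters move forward 3 places in the alphabet).
K: differences are 6, 8, 10, … (increasing by 2 each time), so 2, 8, 16, 26 → 38.
So the next tuple is <m=Fri/n=x/k=38>.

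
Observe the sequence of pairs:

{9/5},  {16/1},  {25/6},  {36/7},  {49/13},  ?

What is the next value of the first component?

64

First component: perfect squares: 3², 4², 5², …; 9, 16, 25, 36, 49 → 64.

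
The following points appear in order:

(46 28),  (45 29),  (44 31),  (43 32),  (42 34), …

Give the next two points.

(41 35), (40 37)

First value: −1 each step; 46, 45, 44, 43, 42 → 41 → 40.
Second value: alternating steps +1, +2, +1, +2, …, so 28, 29, 31, 32, 34 → 35 → 37.
Putting the parts together: (41 35) and then (40 37).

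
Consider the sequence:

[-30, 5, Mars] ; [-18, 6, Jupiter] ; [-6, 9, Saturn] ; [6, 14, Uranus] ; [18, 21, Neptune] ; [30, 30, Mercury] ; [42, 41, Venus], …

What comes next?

For the first component, +12 each step: -30, -18, -6, 6, 18, 30, 42 → 54.
For the second component, differences are 1, 3, 5, … (increasing by 2 each time): 5, 6, 9, 14, 21, 30, 41 → 54.
Planet: runs through the planets Mercury→Neptune, so Mars, Jupiter, Saturn, Uranus, Neptune, Mercury, Venus → Earth.
Combining the parts gives [54, 54, Earth].

[54, 54, Earth]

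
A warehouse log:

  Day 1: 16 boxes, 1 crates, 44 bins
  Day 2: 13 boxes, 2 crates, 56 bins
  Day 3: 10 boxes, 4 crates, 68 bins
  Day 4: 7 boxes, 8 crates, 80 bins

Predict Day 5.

Boxes — −3 each step: 16, 13, 10, 7 → 4.
For the crates, ×2 each step: 1, 2, 4, 8 → 16.
Bins: +12 each step; 44, 56, 68, 80 → 92.
Putting it together: 4 boxes, 16 crates, 92 bins.

4 boxes, 16 crates, 92 bins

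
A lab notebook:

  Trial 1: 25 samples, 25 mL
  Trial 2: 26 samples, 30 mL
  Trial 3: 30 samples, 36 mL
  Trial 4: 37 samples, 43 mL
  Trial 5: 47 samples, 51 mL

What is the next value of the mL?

Samples: 25, 26, 30, 37, 47 → 60 (differences are 1, 4, 7, … (increasing by 3 each time)).
ML: differences are 5, 6, 7, … (increasing by 1 each time); 25, 30, 36, 43, 51 → 60.

60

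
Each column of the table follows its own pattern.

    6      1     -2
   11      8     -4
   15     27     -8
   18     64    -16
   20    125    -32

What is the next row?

21  216  -64

First component: 6, 11, 15, 18, 20 → 21 (differences are 5, 4, 3, … (decreasing by 1 each time)).
Second component goes 1, 8, 27, 64, 125 → 216 (perfect cubes: 1³, 2³, 3³, …).
Third component: ×2 each step; -2, -4, -8, -16, -32 → -64.
So the next row is 21  216  -64.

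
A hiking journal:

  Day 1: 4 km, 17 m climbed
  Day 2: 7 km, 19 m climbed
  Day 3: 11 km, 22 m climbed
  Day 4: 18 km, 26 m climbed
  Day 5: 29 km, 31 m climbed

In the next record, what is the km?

47

Km: 4, 7, 11, 18, 29 → 47 (each term is the sum of the two before it).
M climbed: 17, 19, 22, 26, 31 → 37 (differences are 2, 3, 4, … (increasing by 1 each time)).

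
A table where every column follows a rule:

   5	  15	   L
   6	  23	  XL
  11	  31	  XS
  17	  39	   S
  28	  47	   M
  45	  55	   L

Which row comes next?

For the first component, each term is the sum of the two before it: 5, 6, 11, 17, 28, 45 → 73.
Second component: +8 each step, so 15, 23, 31, 39, 47, 55 → 63.
Size: repeats L → XL → XS → S → M, so L, XL, XS, S, M, L → XL.
Combining the parts gives 73  63  XL.

73  63  XL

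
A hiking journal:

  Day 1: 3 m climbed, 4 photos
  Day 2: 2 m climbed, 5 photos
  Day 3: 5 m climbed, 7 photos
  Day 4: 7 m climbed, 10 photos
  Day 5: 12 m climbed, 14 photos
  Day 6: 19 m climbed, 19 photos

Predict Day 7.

31 m climbed, 25 photos

For the m climbed, each term is the sum of the two before it: 3, 2, 5, 7, 12, 19 → 31.
Photos: differences are 1, 2, 3, … (increasing by 1 each time), so 4, 5, 7, 10, 14, 19 → 25.
So the next line is 31 m climbed, 25 photos.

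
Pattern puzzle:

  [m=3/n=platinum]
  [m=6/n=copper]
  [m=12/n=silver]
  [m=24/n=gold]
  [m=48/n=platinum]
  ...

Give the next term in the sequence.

[m=96/n=copper]

M goes 3, 6, 12, 24, 48 → 96 (×2 each step).
N: repeats platinum → copper → silver → gold; platinum, copper, silver, gold, platinum → copper.
Combining the parts gives [m=96/n=copper].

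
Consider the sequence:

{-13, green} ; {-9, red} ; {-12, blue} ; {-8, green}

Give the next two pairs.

{-11, red}, {-7, blue}

For the first value, alternating steps +4, −3, +4, −3, …: -13, -9, -12, -8 → -11 → -7.
Colour: repeats green → red → blue, so green, red, blue, green → red → blue.
Putting the parts together: {-11, red} and then {-7, blue}.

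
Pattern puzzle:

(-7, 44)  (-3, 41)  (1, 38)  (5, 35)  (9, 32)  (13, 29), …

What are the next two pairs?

(17, 26), (21, 23)

For the first coordinate, +4 each step: -7, -3, 1, 5, 9, 13 → 17 → 21.
For the second coordinate, −3 each step: 44, 41, 38, 35, 32, 29 → 26 → 23.
Putting the parts together: (17, 26) and then (21, 23).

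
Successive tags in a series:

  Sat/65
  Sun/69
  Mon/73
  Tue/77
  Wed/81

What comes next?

Thu/85

For the day, runs through the weekdays Mon→Sun: Sat, Sun, Mon, Tue, Wed → Thu.
Second component — +4 each step: 65, 69, 73, 77, 81 → 85.
Putting it together: Thu/85.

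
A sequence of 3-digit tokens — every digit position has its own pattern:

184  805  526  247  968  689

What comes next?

For the first digit, −3 each step, mod 10: 1, 8, 5, 2, 9, 6 → 3.
Second digit: 8, 0, 2, 4, 6, 8 → 0 (+2 each step, mod 10).
Third digit: +1 each step, mod 10; 4, 5, 6, 7, 8, 9 → 0.
So the next token is 300.

300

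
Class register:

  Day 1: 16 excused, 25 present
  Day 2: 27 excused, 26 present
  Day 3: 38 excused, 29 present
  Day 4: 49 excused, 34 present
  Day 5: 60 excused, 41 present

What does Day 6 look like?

Excused goes 16, 27, 38, 49, 60 → 71 (+11 each step).
Present — differences are 1, 3, 5, … (increasing by 2 each time): 25, 26, 29, 34, 41 → 50.
Putting it together: 71 excused, 50 present.

71 excused, 50 present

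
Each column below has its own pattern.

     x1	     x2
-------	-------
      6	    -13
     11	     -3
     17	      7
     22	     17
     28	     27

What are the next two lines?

33  37; 39  47

Column x1 — alternating steps +5, +6, +5, +6, …: 6, 11, 17, 22, 28 → 33 → 39.
Column x2 — +10 each step: -13, -3, 7, 17, 27 → 37 → 47.
So the next two lines are 33  37 and 39  47.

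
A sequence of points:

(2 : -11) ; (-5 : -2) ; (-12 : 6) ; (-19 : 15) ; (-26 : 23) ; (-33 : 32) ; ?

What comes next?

(-40 : 40)

First value: 2, -5, -12, -19, -26, -33 → -40 (−7 each step).
Second value: alternating steps +9, +8, +9, +8, …, so -11, -2, 6, 15, 23, 32 → 40.
Combining the parts gives (-40 : 40).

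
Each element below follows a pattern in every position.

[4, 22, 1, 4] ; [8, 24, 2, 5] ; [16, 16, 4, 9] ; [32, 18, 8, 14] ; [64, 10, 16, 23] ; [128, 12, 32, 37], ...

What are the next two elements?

[256, 4, 64, 60], [512, 6, 128, 97]

First entry goes 4, 8, 16, 32, 64, 128 → 256 → 512 (×2 each step).
For the second entry, alternating steps +2, −8, +2, −8, …: 22, 24, 16, 18, 10, 12 → 4 → 6.
For the third entry, ×2 each step: 1, 2, 4, 8, 16, 32 → 64 → 128.
For the fourth entry, each term is the sum of the two before it: 4, 5, 9, 14, 23, 37 → 60 → 97.
So the next two elements are [256, 4, 64, 60] and [512, 6, 128, 97].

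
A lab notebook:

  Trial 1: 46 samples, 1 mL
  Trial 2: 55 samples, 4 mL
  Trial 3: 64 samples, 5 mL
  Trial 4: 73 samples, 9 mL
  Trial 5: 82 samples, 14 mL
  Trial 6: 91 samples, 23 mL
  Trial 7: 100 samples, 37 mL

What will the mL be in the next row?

ML: each term is the sum of the two before it; 1, 4, 5, 9, 14, 23, 37 → 60.

60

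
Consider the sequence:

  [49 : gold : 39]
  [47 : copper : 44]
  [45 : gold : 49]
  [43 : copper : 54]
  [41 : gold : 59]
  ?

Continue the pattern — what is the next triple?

First slot: −2 each step; 49, 47, 45, 43, 41 → 39.
Metal — alternates gold ↔ copper: gold, copper, gold, copper, gold → copper.
For the third slot, +5 each step: 39, 44, 49, 54, 59 → 64.
Combining the parts gives [39 : copper : 64].

[39 : copper : 64]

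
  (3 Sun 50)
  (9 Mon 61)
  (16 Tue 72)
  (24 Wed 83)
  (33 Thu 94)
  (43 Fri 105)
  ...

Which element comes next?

(54 Sat 116)

First entry: differences are 6, 7, 8, … (increasing by 1 each time); 3, 9, 16, 24, 33, 43 → 54.
Day — runs through the weekdays Mon→Sun: Sun, Mon, Tue, Wed, Thu, Fri → Sat.
Third entry: +11 each step, so 50, 61, 72, 83, 94, 105 → 116.
Combining the parts gives (54 Sat 116).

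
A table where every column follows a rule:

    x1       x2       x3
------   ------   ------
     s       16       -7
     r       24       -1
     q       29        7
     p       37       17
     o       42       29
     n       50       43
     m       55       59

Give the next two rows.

Column x1: letters move back 1 place in the alphabet, so s, r, q, p, o, n, m → l → k.
For the column x2, alternating steps +8, +5, +8, +5, …: 16, 24, 29, 37, 42, 50, 55 → 63 → 68.
Column x3: -7, -1, 7, 17, 29, 43, 59 → 77 → 97 (differences are 6, 8, 10, … (increasing by 2 each time)).
Putting the parts together: l  63  77 and then k  68  97.

l  63  77; k  68  97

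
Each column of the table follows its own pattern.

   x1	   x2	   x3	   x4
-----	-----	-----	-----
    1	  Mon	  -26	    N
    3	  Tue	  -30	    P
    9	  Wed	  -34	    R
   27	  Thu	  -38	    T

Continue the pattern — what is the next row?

81  Fri  -42  V

Column x1: ×3 each step; 1, 3, 9, 27 → 81.
Column x2 goes Mon, Tue, Wed, Thu → Fri (runs through the weekdays Mon→Sun).
For the column x3, −4 each step: -26, -30, -34, -38 → -42.
For the column x4, letters move forward 2 places in the alphabet: N, P, R, T → V.
So the next row is 81  Fri  -42  V.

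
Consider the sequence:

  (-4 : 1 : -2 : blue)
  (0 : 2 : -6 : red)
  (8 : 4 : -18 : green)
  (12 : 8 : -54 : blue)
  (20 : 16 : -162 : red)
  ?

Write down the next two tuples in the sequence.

First value: alternating steps +4, +8, +4, +8, …, so -4, 0, 8, 12, 20 → 24 → 32.
Second value — ×2 each step: 1, 2, 4, 8, 16 → 32 → 64.
Third value: ×3 each step, so -2, -6, -18, -54, -162 → -486 → -1458.
For the colour, repeats blue → red → green: blue, red, green, blue, red → green → blue.
Putting the parts together: (24 : 32 : -486 : green) and then (32 : 64 : -1458 : blue).

(24 : 32 : -486 : green), (32 : 64 : -1458 : blue)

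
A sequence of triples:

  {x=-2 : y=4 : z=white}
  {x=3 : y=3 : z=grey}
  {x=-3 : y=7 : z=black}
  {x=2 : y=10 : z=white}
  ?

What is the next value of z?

Z goes white, grey, black, white → grey (repeats white → grey → black).

grey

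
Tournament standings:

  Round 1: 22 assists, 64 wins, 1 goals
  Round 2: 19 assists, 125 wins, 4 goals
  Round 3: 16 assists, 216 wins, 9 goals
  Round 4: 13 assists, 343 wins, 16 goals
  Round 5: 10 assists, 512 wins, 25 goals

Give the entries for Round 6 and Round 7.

Assists: −3 each step; 22, 19, 16, 13, 10 → 7 → 4.
Wins goes 64, 125, 216, 343, 512 → 729 → 1000 (perfect cubes: 4³, 5³, 6³, …).
For the goals, perfect squares: 1², 2², 3², …: 1, 4, 9, 16, 25 → 36 → 49.
Putting the parts together: 7 assists, 729 wins, 36 goals and then 4 assists, 1000 wins, 49 goals.

7 assists, 729 wins, 36 goals; 4 assists, 1000 wins, 49 goals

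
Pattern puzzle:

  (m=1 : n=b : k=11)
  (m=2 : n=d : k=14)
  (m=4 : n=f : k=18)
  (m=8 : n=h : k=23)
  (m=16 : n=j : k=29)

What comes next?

(m=32 : n=l : k=36)

M: 1, 2, 4, 8, 16 → 32 (×2 each step).
N: letters move forward 2 places in the alphabet, so b, d, f, h, j → l.
For the k, differences are 3, 4, 5, … (increasing by 1 each time): 11, 14, 18, 23, 29 → 36.
Combining the parts gives (m=32 : n=l : k=36).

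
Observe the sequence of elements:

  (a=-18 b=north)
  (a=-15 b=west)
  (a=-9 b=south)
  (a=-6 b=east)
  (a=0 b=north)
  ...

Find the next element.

A goes -18, -15, -9, -6, 0 → 3 (alternating steps +3, +6, +3, +6, …).
B: north, west, south, east, north → west (repeats north → west → south → east).
So the next element is (a=3 b=west).

(a=3 b=west)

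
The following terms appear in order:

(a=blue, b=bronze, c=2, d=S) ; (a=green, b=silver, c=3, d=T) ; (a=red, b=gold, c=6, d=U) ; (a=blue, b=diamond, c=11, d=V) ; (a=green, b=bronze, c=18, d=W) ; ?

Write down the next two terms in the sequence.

(a=red, b=silver, c=27, d=X), (a=blue, b=gold, c=38, d=Y)

A — repeats blue → green → red: blue, green, red, blue, green → red → blue.
B goes bronze, silver, gold, diamond, bronze → silver → gold (repeats bronze → silver → gold → diamond).
For the c, differences are 1, 3, 5, … (increasing by 2 each time): 2, 3, 6, 11, 18 → 27 → 38.
D goes S, T, U, V, W → X → Y (letters move forward 1 place in the alphabet).
Putting the parts together: (a=red, b=silver, c=27, d=X) and then (a=blue, b=gold, c=38, d=Y).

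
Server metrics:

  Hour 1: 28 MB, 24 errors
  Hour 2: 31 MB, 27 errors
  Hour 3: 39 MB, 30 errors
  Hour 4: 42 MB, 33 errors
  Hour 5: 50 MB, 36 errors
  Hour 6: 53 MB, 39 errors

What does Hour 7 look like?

For the MB, alternating steps +3, +8, +3, +8, …: 28, 31, 39, 42, 50, 53 → 61.
Errors: 24, 27, 30, 33, 36, 39 → 42 (+3 each step).
So the next record is 61 MB, 42 errors.

61 MB, 42 errors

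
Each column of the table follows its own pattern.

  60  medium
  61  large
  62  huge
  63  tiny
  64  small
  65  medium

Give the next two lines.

66  large; 67  huge

For the first component, +1 each step: 60, 61, 62, 63, 64, 65 → 66 → 67.
For the size, repeats medium → large → huge → tiny → small: medium, large, huge, tiny, small, medium → large → huge.
So the next two lines are 66  large and 67  huge.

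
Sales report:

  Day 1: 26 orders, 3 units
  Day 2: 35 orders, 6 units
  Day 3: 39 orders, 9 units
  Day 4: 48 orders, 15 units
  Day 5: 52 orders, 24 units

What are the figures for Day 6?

61 orders, 39 units

Orders goes 26, 35, 39, 48, 52 → 61 (alternating steps +9, +4, +9, +4, …).
Units: each term is the sum of the two before it; 3, 6, 9, 15, 24 → 39.
Combining the parts gives 61 orders, 39 units.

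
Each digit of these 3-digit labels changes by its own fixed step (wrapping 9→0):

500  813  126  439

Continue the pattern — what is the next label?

742

First digit — +3 each step, mod 10: 5, 8, 1, 4 → 7.
For the second digit, +1 each step, mod 10: 0, 1, 2, 3 → 4.
Third digit: 0, 3, 6, 9 → 2 (+3 each step, mod 10).
Putting it together: 742.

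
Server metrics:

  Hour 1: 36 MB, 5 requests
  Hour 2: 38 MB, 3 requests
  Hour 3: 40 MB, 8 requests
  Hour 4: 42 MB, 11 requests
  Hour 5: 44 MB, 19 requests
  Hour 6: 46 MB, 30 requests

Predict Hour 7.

For the MB, +2 each step: 36, 38, 40, 42, 44, 46 → 48.
For the requests, each term is the sum of the two before it: 5, 3, 8, 11, 19, 30 → 49.
So the next line is 48 MB, 49 requests.

48 MB, 49 requests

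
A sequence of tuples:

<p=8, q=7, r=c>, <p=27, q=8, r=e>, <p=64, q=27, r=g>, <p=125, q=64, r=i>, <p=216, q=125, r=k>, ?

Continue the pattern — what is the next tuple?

<p=343, q=216, r=m>

P: perfect cubes: 2³, 3³, 4³, …; 8, 27, 64, 125, 216 → 343.
Q — always the previous value of the p: 7, 8, 27, 64, 125 → 216.
R — letters move forward 2 places in the alphabet: c, e, g, i, k → m.
So the next tuple is <p=343, q=216, r=m>.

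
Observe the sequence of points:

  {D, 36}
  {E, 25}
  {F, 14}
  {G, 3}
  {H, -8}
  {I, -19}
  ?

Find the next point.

Letter: D, E, F, G, H, I → J (letters move forward 1 place in the alphabet).
Second slot goes 36, 25, 14, 3, -8, -19 → -30 (−11 each step).
So the next point is {J, -30}.

{J, -30}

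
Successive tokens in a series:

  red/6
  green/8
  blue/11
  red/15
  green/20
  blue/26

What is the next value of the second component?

Second component — differences are 2, 3, 4, … (increasing by 1 each time): 6, 8, 11, 15, 20, 26 → 33.

33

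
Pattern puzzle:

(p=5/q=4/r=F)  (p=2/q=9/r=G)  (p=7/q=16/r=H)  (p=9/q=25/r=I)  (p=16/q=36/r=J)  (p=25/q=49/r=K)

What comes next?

(p=41/q=64/r=L)

P: 5, 2, 7, 9, 16, 25 → 41 (each term is the sum of the two before it).
Q — perfect squares: 2², 3², 4², …: 4, 9, 16, 25, 36, 49 → 64.
R: letters move forward 1 place in the alphabet; F, G, H, I, J, K → L.
So the next element is (p=41/q=64/r=L).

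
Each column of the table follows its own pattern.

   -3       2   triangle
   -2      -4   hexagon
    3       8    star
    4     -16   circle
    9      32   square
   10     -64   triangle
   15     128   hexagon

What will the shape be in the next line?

star

Shape — repeats triangle → hexagon → star → circle → square: triangle, hexagon, star, circle, square, triangle, hexagon → star.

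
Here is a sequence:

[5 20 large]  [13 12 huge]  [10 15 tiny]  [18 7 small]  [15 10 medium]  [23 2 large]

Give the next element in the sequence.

First slot — alternating steps +8, −3, +8, −3, …: 5, 13, 10, 18, 15, 23 → 20.
For the second slot, together with the first slot always sums to 25: 20, 12, 15, 7, 10, 2 → 5.
Size: repeats large → huge → tiny → small → medium, so large, huge, tiny, small, medium, large → huge.
Putting it together: [20 5 huge].

[20 5 huge]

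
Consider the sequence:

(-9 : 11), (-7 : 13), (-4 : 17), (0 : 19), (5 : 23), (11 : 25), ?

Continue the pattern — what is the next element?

(18 : 29)

First coordinate: -9, -7, -4, 0, 5, 11 → 18 (differences are 2, 3, 4, … (increasing by 1 each time)).
Second coordinate: alternating steps +2, +4, +2, +4, …; 11, 13, 17, 19, 23, 25 → 29.
Combining the parts gives (18 : 29).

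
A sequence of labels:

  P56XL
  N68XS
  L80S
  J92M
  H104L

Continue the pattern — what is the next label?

F116XL

For the letter, letters move back 2 places in the alphabet: P, N, L, J, H → F.
Second component: +12 each step; 56, 68, 80, 92, 104 → 116.
Size — runs through clothing sizes XS→XL: XL, XS, S, M, L → XL.
So the next label is F116XL.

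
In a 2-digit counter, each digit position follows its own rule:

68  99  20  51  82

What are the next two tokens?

13 then 44

First digit goes 6, 9, 2, 5, 8 → 1 → 4 (+3 each step, mod 10).
Second digit goes 8, 9, 0, 1, 2 → 3 → 4 (+1 each step, mod 10).
So the next two tokens are 13 and 44.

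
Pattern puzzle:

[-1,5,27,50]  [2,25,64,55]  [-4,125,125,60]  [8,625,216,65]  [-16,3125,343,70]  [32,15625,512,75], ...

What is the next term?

First entry: ×(-2) each step, so -1, 2, -4, 8, -16, 32 → -64.
Second entry: ×5 each step, so 5, 25, 125, 625, 3125, 15625 → 78125.
For the third entry, perfect cubes: 3³, 4³, 5³, …: 27, 64, 125, 216, 343, 512 → 729.
For the fourth entry, +5 each step: 50, 55, 60, 65, 70, 75 → 80.
Putting it together: [-64,78125,729,80].

[-64,78125,729,80]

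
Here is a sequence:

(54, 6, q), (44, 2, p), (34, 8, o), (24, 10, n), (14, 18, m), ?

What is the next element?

(4, 28, l)

First component — −10 each step: 54, 44, 34, 24, 14 → 4.
Second component — each term is the sum of the two before it: 6, 2, 8, 10, 18 → 28.
Letter: letters move back 1 place in the alphabet, so q, p, o, n, m → l.
Combining the parts gives (4, 28, l).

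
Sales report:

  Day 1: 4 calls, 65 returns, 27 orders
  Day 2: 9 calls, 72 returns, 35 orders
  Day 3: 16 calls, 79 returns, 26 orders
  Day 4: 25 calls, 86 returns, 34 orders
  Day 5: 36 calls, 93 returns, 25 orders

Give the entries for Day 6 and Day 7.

Calls: perfect squares: 2², 3², 4², …; 4, 9, 16, 25, 36 → 49 → 64.
Returns goes 65, 72, 79, 86, 93 → 100 → 107 (+7 each step).
Orders: alternating steps +8, −9, +8, −9, …; 27, 35, 26, 34, 25 → 33 → 24.
Putting the parts together: 49 calls, 100 returns, 33 orders and then 64 calls, 107 returns, 24 orders.

49 calls, 100 returns, 33 orders; 64 calls, 107 returns, 24 orders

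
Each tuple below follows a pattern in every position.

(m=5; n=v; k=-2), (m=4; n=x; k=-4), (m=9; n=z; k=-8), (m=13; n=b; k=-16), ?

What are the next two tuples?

M: each term is the sum of the two before it; 5, 4, 9, 13 → 22 → 35.
N: v, x, z, b → d → f (letters move forward 2 places in the alphabet, wrapping Z→A).
For the k, ×2 each step: -2, -4, -8, -16 → -32 → -64.
So the next two tuples are (m=22; n=d; k=-32) and (m=35; n=f; k=-64).

(m=22; n=d; k=-32), (m=35; n=f; k=-64)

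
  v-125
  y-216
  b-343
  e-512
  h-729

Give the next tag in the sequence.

Letter goes v, y, b, e, h → k (letters move forward 3 places in the alphabet, wrapping Z→A).
For the second component, perfect cubes: 5³, 6³, 7³, …: 125, 216, 343, 512, 729 → 1000.
Putting it together: k-1000.

k-1000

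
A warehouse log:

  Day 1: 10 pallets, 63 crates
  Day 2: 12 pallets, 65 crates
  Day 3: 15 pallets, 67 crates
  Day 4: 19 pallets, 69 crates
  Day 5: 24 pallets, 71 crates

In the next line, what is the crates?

73

Crates — +2 each step: 63, 65, 67, 69, 71 → 73.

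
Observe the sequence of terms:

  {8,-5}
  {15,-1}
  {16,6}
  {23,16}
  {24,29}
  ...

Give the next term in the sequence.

{31,45}

First part — alternating steps +7, +1, +7, +1, …: 8, 15, 16, 23, 24 → 31.
For the second part, differences are 4, 7, 10, … (increasing by 3 each time): -5, -1, 6, 16, 29 → 45.
Combining the parts gives {31,45}.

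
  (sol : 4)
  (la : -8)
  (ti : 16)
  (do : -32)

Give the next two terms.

Note goes sol, la, ti, do → re → mi (runs through the solfège scale do→ti).
Second component: ×(-2) each step; 4, -8, 16, -32 → 64 → -128.
Putting the parts together: (re : 64) and then (mi : -128).

(re : 64), (mi : -128)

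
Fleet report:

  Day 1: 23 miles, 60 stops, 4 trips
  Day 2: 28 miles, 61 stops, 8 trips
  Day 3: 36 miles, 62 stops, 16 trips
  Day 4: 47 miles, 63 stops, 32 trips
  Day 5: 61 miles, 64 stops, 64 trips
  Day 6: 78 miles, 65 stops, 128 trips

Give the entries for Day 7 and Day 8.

Miles — differences are 5, 8, 11, … (increasing by 3 each time): 23, 28, 36, 47, 61, 78 → 98 → 121.
For the stops, +1 each step: 60, 61, 62, 63, 64, 65 → 66 → 67.
Trips goes 4, 8, 16, 32, 64, 128 → 256 → 512 (×2 each step).
Putting the parts together: 98 miles, 66 stops, 256 trips and then 121 miles, 67 stops, 512 trips.

98 miles, 66 stops, 256 trips; 121 miles, 67 stops, 512 trips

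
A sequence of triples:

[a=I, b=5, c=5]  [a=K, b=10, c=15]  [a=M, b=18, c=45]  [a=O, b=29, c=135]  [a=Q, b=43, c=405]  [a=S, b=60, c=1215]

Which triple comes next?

A: letters move forward 2 places in the alphabet; I, K, M, O, Q, S → U.
B: differences are 5, 8, 11, … (increasing by 3 each time); 5, 10, 18, 29, 43, 60 → 80.
C: 5, 15, 45, 135, 405, 1215 → 3645 (×3 each step).
Combining the parts gives [a=U, b=80, c=3645].

[a=U, b=80, c=3645]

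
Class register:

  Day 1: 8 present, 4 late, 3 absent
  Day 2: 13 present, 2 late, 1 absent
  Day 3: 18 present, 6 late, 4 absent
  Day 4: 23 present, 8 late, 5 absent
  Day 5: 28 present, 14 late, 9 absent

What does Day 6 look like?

Present goes 8, 13, 18, 23, 28 → 33 (+5 each step).
For the late, each term is the sum of the two before it: 4, 2, 6, 8, 14 → 22.
Absent: 3, 1, 4, 5, 9 → 14 (each term is the sum of the two before it).
Putting it together: 33 present, 22 late, 14 absent.

33 present, 22 late, 14 absent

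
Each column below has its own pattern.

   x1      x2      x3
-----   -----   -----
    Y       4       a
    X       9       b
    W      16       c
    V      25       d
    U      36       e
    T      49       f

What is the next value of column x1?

For the column x1, letters move back 1 place in the alphabet: Y, X, W, V, U, T → S.

S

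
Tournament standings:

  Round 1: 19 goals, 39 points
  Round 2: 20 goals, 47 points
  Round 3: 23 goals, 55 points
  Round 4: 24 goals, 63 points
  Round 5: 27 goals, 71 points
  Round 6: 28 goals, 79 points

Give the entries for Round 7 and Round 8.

Goals: alternating steps +1, +3, +1, +3, …, so 19, 20, 23, 24, 27, 28 → 31 → 32.
Points: +8 each step; 39, 47, 55, 63, 71, 79 → 87 → 95.
Putting the parts together: 31 goals, 87 points and then 32 goals, 95 points.

31 goals, 87 points; 32 goals, 95 points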